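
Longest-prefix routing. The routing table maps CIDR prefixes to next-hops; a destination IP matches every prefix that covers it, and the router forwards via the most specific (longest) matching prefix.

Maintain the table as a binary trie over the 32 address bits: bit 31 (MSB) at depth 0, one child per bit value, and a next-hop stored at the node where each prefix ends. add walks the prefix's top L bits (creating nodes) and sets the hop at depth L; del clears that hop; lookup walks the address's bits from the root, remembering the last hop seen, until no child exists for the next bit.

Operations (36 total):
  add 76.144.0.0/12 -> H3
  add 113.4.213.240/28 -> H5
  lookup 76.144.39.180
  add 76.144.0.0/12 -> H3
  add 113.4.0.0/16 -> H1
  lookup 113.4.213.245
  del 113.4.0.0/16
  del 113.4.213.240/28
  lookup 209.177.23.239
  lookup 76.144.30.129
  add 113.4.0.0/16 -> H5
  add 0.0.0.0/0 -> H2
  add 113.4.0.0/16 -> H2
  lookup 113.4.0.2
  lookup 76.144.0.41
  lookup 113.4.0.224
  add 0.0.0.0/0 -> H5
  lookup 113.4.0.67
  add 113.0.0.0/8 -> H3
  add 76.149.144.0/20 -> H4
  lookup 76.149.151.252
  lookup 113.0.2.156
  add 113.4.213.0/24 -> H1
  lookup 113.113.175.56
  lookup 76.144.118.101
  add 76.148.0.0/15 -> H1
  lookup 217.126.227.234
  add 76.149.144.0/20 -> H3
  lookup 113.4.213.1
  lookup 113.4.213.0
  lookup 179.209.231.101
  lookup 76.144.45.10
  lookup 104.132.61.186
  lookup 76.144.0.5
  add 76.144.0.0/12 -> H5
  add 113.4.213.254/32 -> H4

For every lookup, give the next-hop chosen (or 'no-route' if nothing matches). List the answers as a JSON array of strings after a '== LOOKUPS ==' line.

Process each operation:
  add 76.144.0.0/12 -> H3 at depth 12
  add 113.4.213.240/28 -> H5 at depth 28
  Q 76.144.39.180: descend 010011001001 ; hops seen [H3] ; pick H3
  add 76.144.0.0/12 -> H3 at depth 12
  add 113.4.0.0/16 -> H1 at depth 16
  Q 113.4.213.245: descend 0111000100000100110101011111 ; hops seen [H1,H5] ; pick H5
  del 113.4.0.0/16 (clear depth 16)
  del 113.4.213.240/28 (clear depth 28)
  Q 209.177.23.239: descend ε ; hops seen [∅] ; pick no-route
  Q 76.144.30.129: descend 010011001001 ; hops seen [H3] ; pick H3
  add 113.4.0.0/16 -> H5 at depth 16
  add 0.0.0.0/0 -> H2 at depth 0
  add 113.4.0.0/16 -> H2 at depth 16
  Q 113.4.0.2: descend 0111000100000100 ; hops seen [H2,H2] ; pick H2
  Q 76.144.0.41: descend 010011001001 ; hops seen [H2,H3] ; pick H3
  Q 113.4.0.224: descend 0111000100000100 ; hops seen [H2,H2] ; pick H2
  add 0.0.0.0/0 -> H5 at depth 0
  Q 113.4.0.67: descend 0111000100000100 ; hops seen [H5,H2] ; pick H2
  add 113.0.0.0/8 -> H3 at depth 8
  add 76.149.144.0/20 -> H4 at depth 20
  Q 76.149.151.252: descend 01001100100101011001 ; hops seen [H5,H3,H4] ; pick H4
  Q 113.0.2.156: descend 0111000100000 ; hops seen [H5,H3] ; pick H3
  add 113.4.213.0/24 -> H1 at depth 24
  Q 113.113.175.56: descend 011100010 ; hops seen [H5,H3] ; pick H3
  Q 76.144.118.101: descend 0100110010010 ; hops seen [H5,H3] ; pick H3
  add 76.148.0.0/15 -> H1 at depth 15
  Q 217.126.227.234: descend ε ; hops seen [H5] ; pick H5
  add 76.149.144.0/20 -> H3 at depth 20
  Q 113.4.213.1: descend 011100010000010011010101 ; hops seen [H5,H3,H2,H1] ; pick H1
  Q 113.4.213.0: descend 011100010000010011010101 ; hops seen [H5,H3,H2,H1] ; pick H1
  Q 179.209.231.101: descend ε ; hops seen [H5] ; pick H5
  Q 76.144.45.10: descend 0100110010010 ; hops seen [H5,H3] ; pick H3
  Q 104.132.61.186: descend 011 ; hops seen [H5] ; pick H5
  Q 76.144.0.5: descend 0100110010010 ; hops seen [H5,H3] ; pick H3
  add 76.144.0.0/12 -> H5 at depth 12
  add 113.4.213.254/32 -> H4 at depth 32

== LOOKUPS ==
["H3","H5","no-route","H3","H2","H3","H2","H2","H4","H3","H3","H3","H5","H1","H1","H5","H3","H5","H3"]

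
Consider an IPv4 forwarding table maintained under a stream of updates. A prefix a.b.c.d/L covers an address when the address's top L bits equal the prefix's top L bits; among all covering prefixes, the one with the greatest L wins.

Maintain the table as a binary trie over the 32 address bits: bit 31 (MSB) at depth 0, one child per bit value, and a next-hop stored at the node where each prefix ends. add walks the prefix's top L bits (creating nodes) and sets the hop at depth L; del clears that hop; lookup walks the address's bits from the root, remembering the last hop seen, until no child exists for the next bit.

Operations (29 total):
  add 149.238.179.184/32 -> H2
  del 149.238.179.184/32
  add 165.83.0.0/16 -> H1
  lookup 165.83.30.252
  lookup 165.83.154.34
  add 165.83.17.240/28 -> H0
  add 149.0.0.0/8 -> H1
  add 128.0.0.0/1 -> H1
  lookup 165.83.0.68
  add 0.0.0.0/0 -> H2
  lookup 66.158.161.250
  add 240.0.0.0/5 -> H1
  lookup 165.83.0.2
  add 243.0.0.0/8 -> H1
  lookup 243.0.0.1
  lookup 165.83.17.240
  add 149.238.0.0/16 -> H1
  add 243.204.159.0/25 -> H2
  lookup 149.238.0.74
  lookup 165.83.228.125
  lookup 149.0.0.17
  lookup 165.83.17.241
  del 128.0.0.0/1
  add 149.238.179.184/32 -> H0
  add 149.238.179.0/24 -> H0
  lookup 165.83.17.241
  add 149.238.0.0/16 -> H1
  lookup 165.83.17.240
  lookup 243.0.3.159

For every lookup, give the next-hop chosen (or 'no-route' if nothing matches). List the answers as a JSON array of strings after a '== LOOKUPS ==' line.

Process each operation:
  + 149.238.179.184/32 (H2) depth=32
  - 149.238.179.184/32 clear@32
  + 165.83.0.0/16 (H1) depth=16
  Q 165.83.30.252: descend 1010010101010011 ; hops seen [H1] ; pick H1
  Q 165.83.154.34: descend 1010010101010011 ; hops seen [H1] ; pick H1
  + 165.83.17.240/28 (H0) depth=28
  + 149.0.0.0/8 (H1) depth=8
  + 128.0.0.0/1 (H1) depth=1
  Q 165.83.0.68: descend 1010010101010011000 ; hops seen [H1,H1] ; pick H1
  + 0.0.0.0/0 (H2) depth=0
  Q 66.158.161.250: descend ε ; hops seen [H2] ; pick H2
  + 240.0.0.0/5 (H1) depth=5
  Q 165.83.0.2: descend 1010010101010011000 ; hops seen [H2,H1,H1] ; pick H1
  + 243.0.0.0/8 (H1) depth=8
  Q 243.0.0.1: descend 11110011 ; hops seen [H2,H1,H1,H1] ; pick H1
  Q 165.83.17.240: descend 1010010101010011000100011111 ; hops seen [H2,H1,H1,H0] ; pick H0
  + 149.238.0.0/16 (H1) depth=16
  + 243.204.159.0/25 (H2) depth=25
  Q 149.238.0.74: descend 1001010111101110 ; hops seen [H2,H1,H1,H1] ; pick H1
  Q 165.83.228.125: descend 1010010101010011 ; hops seen [H2,H1,H1] ; pick H1
  Q 149.0.0.17: descend 10010101 ; hops seen [H2,H1,H1] ; pick H1
  Q 165.83.17.241: descend 1010010101010011000100011111 ; hops seen [H2,H1,H1,H0] ; pick H0
  - 128.0.0.0/1 clear@1
  + 149.238.179.184/32 (H0) depth=32
  + 149.238.179.0/24 (H0) depth=24
  Q 165.83.17.241: descend 1010010101010011000100011111 ; hops seen [H2,H1,H0] ; pick H0
  + 149.238.0.0/16 (H1) depth=16
  Q 165.83.17.240: descend 1010010101010011000100011111 ; hops seen [H2,H1,H0] ; pick H0
  Q 243.0.3.159: descend 11110011 ; hops seen [H2,H1,H1] ; pick H1

== LOOKUPS ==
["H1","H1","H1","H2","H1","H1","H0","H1","H1","H1","H0","H0","H0","H1"]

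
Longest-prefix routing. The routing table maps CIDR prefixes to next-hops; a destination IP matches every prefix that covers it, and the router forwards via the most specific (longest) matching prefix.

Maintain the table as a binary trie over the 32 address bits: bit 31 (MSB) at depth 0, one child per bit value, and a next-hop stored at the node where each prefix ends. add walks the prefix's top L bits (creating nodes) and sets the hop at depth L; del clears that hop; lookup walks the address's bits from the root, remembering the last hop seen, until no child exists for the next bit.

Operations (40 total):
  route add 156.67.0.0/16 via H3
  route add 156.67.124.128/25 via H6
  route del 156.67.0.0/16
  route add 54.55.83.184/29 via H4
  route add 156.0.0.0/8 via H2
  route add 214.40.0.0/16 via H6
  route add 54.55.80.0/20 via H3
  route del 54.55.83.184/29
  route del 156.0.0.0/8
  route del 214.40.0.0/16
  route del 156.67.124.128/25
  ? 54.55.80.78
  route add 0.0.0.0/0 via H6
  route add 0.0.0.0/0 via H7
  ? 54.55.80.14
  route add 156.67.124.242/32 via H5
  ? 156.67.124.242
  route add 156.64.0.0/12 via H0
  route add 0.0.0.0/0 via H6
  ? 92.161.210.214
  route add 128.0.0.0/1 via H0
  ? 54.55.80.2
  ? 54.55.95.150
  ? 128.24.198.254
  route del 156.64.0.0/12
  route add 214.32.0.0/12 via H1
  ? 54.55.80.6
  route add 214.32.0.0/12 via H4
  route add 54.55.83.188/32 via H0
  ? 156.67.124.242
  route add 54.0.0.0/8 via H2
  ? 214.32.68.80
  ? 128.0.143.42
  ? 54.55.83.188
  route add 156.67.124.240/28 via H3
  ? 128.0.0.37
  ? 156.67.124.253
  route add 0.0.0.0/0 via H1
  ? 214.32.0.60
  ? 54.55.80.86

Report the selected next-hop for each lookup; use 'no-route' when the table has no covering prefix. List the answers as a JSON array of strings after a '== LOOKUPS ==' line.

Apply in order:
  add 156.67.0.0/16 -> H3 at depth 16
  add 156.67.124.128/25 -> H6 at depth 25
  - 156.67.0.0/16 clear@16
  add 54.55.83.184/29 -> H4 at depth 29
  add 156.0.0.0/8 -> H2 at depth 8
  add 214.40.0.0/16 -> H6 at depth 16
  add 54.55.80.0/20 -> H3 at depth 20
  - 54.55.83.184/29 clear@29
  - 156.0.0.0/8 clear@8
  - 214.40.0.0/16 clear@16
  - 156.67.124.128/25 clear@25
  ? 54.55.80.78  path d0:-→d1:-→d2:-→d3:-→d4:-→d5:-→d6:-→d7:-→d8:-→d9:-→d10:-→d11:-→d12:-→d13:-→d14:-→d15:-→d16:-→d17:-→d18:-→d19:-→d20:H3→d21:-→d22:-  best=H3
  add 0.0.0.0/0 -> H6 at depth 0
  add 0.0.0.0/0 -> H7 at depth 0
  ? 54.55.80.14  path d0:H7→d1:-→d2:-→d3:-→d4:-→d5:-→d6:-→d7:-→d8:-→d9:-→d10:-→d11:-→d12:-→d13:-→d14:-→d15:-→d16:-→d17:-→d18:-→d19:-→d20:H3→d21:-→d22:-  best=H3
  add 156.67.124.242/32 -> H5 at depth 32
  ? 156.67.124.242  path d0:H7→d1:-→d2:-→d3:-→d4:-→d5:-→d6:-→d7:-→d8:-→d9:-→d10:-→d11:-→d12:-→d13:-→d14:-→d15:-→d16:-→d17:-→d18:-→d19:-→d20:-→d21:-→d22:-→d23:-→d24:-→d25:-→d26:-→d27:-→d28:-→d29:-→d30:-→d31:-→d32:H5  best=H5
  add 156.64.0.0/12 -> H0 at depth 12
  add 0.0.0.0/0 -> H6 at depth 0
  ? 92.161.210.214  path d0:H6→d1:-  best=H6
  add 128.0.0.0/1 -> H0 at depth 1
  ? 54.55.80.2  path d0:H6→d1:-→d2:-→d3:-→d4:-→d5:-→d6:-→d7:-→d8:-→d9:-→d10:-→d11:-→d12:-→d13:-→d14:-→d15:-→d16:-→d17:-→d18:-→d19:-→d20:H3→d21:-→d22:-  best=H3
  ? 54.55.95.150  path d0:H6→d1:-→d2:-→d3:-→d4:-→d5:-→d6:-→d7:-→d8:-→d9:-→d10:-→d11:-→d12:-→d13:-→d14:-→d15:-→d16:-→d17:-→d18:-→d19:-→d20:H3  best=H3
  ? 128.24.198.254  path d0:H6→d1:H0→d2:-→d3:-  best=H0
  - 156.64.0.0/12 clear@12
  add 214.32.0.0/12 -> H1 at depth 12
  ? 54.55.80.6  path d0:H6→d1:-→d2:-→d3:-→d4:-→d5:-→d6:-→d7:-→d8:-→d9:-→d10:-→d11:-→d12:-→d13:-→d14:-→d15:-→d16:-→d17:-→d18:-→d19:-→d20:H3→d21:-→d22:-  best=H3
  add 214.32.0.0/12 -> H4 at depth 12
  add 54.55.83.188/32 -> H0 at depth 32
  ? 156.67.124.242  path d0:H6→d1:H0→d2:-→d3:-→d4:-→d5:-→d6:-→d7:-→d8:-→d9:-→d10:-→d11:-→d12:-→d13:-→d14:-→d15:-→d16:-→d17:-→d18:-→d19:-→d20:-→d21:-→d22:-→d23:-→d24:-→d25:-→d26:-→d27:-→d28:-→d29:-→d30:-→d31:-→d32:H5  best=H5
  add 54.0.0.0/8 -> H2 at depth 8
  ? 214.32.68.80  path d0:H6→d1:H0→d2:-→d3:-→d4:-→d5:-→d6:-→d7:-→d8:-→d9:-→d10:-→d11:-→d12:H4  best=H4
  ? 128.0.143.42  path d0:H6→d1:H0→d2:-→d3:-  best=H0
  ? 54.55.83.188  path d0:H6→d1:-→d2:-→d3:-→d4:-→d5:-→d6:-→d7:-→d8:H2→d9:-→d10:-→d11:-→d12:-→d13:-→d14:-→d15:-→d16:-→d17:-→d18:-→d19:-→d20:H3→d21:-→d22:-→d23:-→d24:-→d25:-→d26:-→d27:-→d28:-→d29:-→d30:-→d31:-→d32:H0  best=H0
  add 156.67.124.240/28 -> H3 at depth 28
  ? 128.0.0.37  path d0:H6→d1:H0→d2:-→d3:-  best=H0
  ? 156.67.124.253  path d0:H6→d1:H0→d2:-→d3:-→d4:-→d5:-→d6:-→d7:-→d8:-→d9:-→d10:-→d11:-→d12:-→d13:-→d14:-→d15:-→d16:-→d17:-→d18:-→d19:-→d20:-→d21:-→d22:-→d23:-→d24:-→d25:-→d26:-→d27:-→d28:H3  best=H3
  add 0.0.0.0/0 -> H1 at depth 0
  ? 214.32.0.60  path d0:H1→d1:H0→d2:-→d3:-→d4:-→d5:-→d6:-→d7:-→d8:-→d9:-→d10:-→d11:-→d12:H4  best=H4
  ? 54.55.80.86  path d0:H1→d1:-→d2:-→d3:-→d4:-→d5:-→d6:-→d7:-→d8:H2→d9:-→d10:-→d11:-→d12:-→d13:-→d14:-→d15:-→d16:-→d17:-→d18:-→d19:-→d20:H3→d21:-→d22:-  best=H3

== LOOKUPS ==
["H3","H3","H5","H6","H3","H3","H0","H3","H5","H4","H0","H0","H0","H3","H4","H3"]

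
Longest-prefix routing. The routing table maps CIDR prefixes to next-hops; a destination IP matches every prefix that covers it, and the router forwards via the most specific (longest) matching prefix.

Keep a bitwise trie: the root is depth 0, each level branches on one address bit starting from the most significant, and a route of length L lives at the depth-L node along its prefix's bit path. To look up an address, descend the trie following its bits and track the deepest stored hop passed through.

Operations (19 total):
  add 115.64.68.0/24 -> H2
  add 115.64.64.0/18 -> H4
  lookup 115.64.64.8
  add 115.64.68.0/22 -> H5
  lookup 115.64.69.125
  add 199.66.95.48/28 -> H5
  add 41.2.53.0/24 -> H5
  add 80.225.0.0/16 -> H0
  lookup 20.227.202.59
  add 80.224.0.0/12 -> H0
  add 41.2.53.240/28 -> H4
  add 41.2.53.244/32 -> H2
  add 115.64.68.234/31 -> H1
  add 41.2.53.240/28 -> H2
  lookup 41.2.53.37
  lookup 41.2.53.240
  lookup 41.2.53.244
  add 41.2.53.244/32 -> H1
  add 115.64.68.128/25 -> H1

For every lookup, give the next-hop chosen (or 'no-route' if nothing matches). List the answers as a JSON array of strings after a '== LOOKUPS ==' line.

Process each operation:
  add 115.64.68.0/24 -> H2 at depth 24
  add 115.64.64.0/18 -> H4 at depth 18
  ? 115.64.64.8  path d0:-→d1:-→d2:-→d3:-→d4:-→d5:-→d6:-→d7:-→d8:-→d9:-→d10:-→d11:-→d12:-→d13:-→d14:-→d15:-→d16:-→d17:-→d18:H4→d19:-→d20:-→d21:-  best=H4
  add 115.64.68.0/22 -> H5 at depth 22
  ? 115.64.69.125  path d0:-→d1:-→d2:-→d3:-→d4:-→d5:-→d6:-→d7:-→d8:-→d9:-→d10:-→d11:-→d12:-→d13:-→d14:-→d15:-→d16:-→d17:-→d18:H4→d19:-→d20:-→d21:-→d22:H5→d23:-  best=H5
  add 199.66.95.48/28 -> H5 at depth 28
  add 41.2.53.0/24 -> H5 at depth 24
  add 80.225.0.0/16 -> H0 at depth 16
  ? 20.227.202.59  path d0:-→d1:-→d2:-  best=no-route
  add 80.224.0.0/12 -> H0 at depth 12
  add 41.2.53.240/28 -> H4 at depth 28
  add 41.2.53.244/32 -> H2 at depth 32
  add 115.64.68.234/31 -> H1 at depth 31
  add 41.2.53.240/28 -> H2 at depth 28
  ? 41.2.53.37  path d0:-→d1:-→d2:-→d3:-→d4:-→d5:-→d6:-→d7:-→d8:-→d9:-→d10:-→d11:-→d12:-→d13:-→d14:-→d15:-→d16:-→d17:-→d18:-→d19:-→d20:-→d21:-→d22:-→d23:-→d24:H5  best=H5
  ? 41.2.53.240  path d0:-→d1:-→d2:-→d3:-→d4:-→d5:-→d6:-→d7:-→d8:-→d9:-→d10:-→d11:-→d12:-→d13:-→d14:-→d15:-→d16:-→d17:-→d18:-→d19:-→d20:-→d21:-→d22:-→d23:-→d24:H5→d25:-→d26:-→d27:-→d28:H2→d29:-  best=H2
  ? 41.2.53.244  path d0:-→d1:-→d2:-→d3:-→d4:-→d5:-→d6:-→d7:-→d8:-→d9:-→d10:-→d11:-→d12:-→d13:-→d14:-→d15:-→d16:-→d17:-→d18:-→d19:-→d20:-→d21:-→d22:-→d23:-→d24:H5→d25:-→d26:-→d27:-→d28:H2→d29:-→d30:-→d31:-→d32:H2  best=H2
  add 41.2.53.244/32 -> H1 at depth 32
  add 115.64.68.128/25 -> H1 at depth 25

== LOOKUPS ==
["H4","H5","no-route","H5","H2","H2"]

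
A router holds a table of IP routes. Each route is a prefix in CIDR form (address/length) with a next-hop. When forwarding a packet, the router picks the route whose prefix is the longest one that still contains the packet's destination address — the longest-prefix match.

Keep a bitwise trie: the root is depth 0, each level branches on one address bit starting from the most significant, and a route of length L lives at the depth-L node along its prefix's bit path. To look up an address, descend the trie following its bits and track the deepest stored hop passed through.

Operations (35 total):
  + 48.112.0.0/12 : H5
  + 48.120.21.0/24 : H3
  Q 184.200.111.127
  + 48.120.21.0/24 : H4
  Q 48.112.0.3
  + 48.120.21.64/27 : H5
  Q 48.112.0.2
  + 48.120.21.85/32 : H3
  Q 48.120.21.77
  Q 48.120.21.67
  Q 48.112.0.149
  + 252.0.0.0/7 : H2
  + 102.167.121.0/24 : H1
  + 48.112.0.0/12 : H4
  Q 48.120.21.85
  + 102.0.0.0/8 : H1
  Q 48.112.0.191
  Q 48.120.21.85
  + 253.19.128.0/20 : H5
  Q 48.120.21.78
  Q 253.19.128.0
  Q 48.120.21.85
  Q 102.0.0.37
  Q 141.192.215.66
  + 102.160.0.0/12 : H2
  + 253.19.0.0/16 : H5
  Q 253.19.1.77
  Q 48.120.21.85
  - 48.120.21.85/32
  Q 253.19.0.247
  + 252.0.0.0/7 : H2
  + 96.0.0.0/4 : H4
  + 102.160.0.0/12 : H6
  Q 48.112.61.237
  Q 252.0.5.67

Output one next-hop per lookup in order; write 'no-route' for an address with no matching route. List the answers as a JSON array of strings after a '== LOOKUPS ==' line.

Apply in order:
  add 48.112.0.0/12 -> H5 at depth 12
  add 48.120.21.0/24 -> H3 at depth 24
  Q 184.200.111.127: descend ε ; hops seen [∅] ; pick no-route
  add 48.120.21.0/24 -> H4 at depth 24
  Q 48.112.0.3: descend 001100000111 ; hops seen [H5] ; pick H5
  add 48.120.21.64/27 -> H5 at depth 27
  Q 48.112.0.2: descend 001100000111 ; hops seen [H5] ; pick H5
  add 48.120.21.85/32 -> H3 at depth 32
  Q 48.120.21.77: descend 001100000111100000010101010 ; hops seen [H5,H4,H5] ; pick H5
  Q 48.120.21.67: descend 001100000111100000010101010 ; hops seen [H5,H4,H5] ; pick H5
  Q 48.112.0.149: descend 001100000111 ; hops seen [H5] ; pick H5
  add 252.0.0.0/7 -> H2 at depth 7
  add 102.167.121.0/24 -> H1 at depth 24
  add 48.112.0.0/12 -> H4 at depth 12
  Q 48.120.21.85: descend 00110000011110000001010101010101 ; hops seen [H4,H4,H5,H3] ; pick H3
  add 102.0.0.0/8 -> H1 at depth 8
  Q 48.112.0.191: descend 001100000111 ; hops seen [H4] ; pick H4
  Q 48.120.21.85: descend 00110000011110000001010101010101 ; hops seen [H4,H4,H5,H3] ; pick H3
  add 253.19.128.0/20 -> H5 at depth 20
  Q 48.120.21.78: descend 001100000111100000010101010 ; hops seen [H4,H4,H5] ; pick H5
  Q 253.19.128.0: descend 11111101000100111000 ; hops seen [H2,H5] ; pick H5
  Q 48.120.21.85: descend 00110000011110000001010101010101 ; hops seen [H4,H4,H5,H3] ; pick H3
  Q 102.0.0.37: descend 01100110 ; hops seen [H1] ; pick H1
  Q 141.192.215.66: descend 1 ; hops seen [∅] ; pick no-route
  add 102.160.0.0/12 -> H2 at depth 12
  add 253.19.0.0/16 -> H5 at depth 16
  Q 253.19.1.77: descend 1111110100010011 ; hops seen [H2,H5] ; pick H5
  Q 48.120.21.85: descend 00110000011110000001010101010101 ; hops seen [H4,H4,H5,H3] ; pick H3
  del 48.120.21.85/32 (clear depth 32)
  Q 253.19.0.247: descend 1111110100010011 ; hops seen [H2,H5] ; pick H5
  add 252.0.0.0/7 -> H2 at depth 7
  add 96.0.0.0/4 -> H4 at depth 4
  add 102.160.0.0/12 -> H6 at depth 12
  Q 48.112.61.237: descend 001100000111 ; hops seen [H4] ; pick H4
  Q 252.0.5.67: descend 1111110 ; hops seen [H2] ; pick H2

== LOOKUPS ==
["no-route","H5","H5","H5","H5","H5","H3","H4","H3","H5","H5","H3","H1","no-route","H5","H3","H5","H4","H2"]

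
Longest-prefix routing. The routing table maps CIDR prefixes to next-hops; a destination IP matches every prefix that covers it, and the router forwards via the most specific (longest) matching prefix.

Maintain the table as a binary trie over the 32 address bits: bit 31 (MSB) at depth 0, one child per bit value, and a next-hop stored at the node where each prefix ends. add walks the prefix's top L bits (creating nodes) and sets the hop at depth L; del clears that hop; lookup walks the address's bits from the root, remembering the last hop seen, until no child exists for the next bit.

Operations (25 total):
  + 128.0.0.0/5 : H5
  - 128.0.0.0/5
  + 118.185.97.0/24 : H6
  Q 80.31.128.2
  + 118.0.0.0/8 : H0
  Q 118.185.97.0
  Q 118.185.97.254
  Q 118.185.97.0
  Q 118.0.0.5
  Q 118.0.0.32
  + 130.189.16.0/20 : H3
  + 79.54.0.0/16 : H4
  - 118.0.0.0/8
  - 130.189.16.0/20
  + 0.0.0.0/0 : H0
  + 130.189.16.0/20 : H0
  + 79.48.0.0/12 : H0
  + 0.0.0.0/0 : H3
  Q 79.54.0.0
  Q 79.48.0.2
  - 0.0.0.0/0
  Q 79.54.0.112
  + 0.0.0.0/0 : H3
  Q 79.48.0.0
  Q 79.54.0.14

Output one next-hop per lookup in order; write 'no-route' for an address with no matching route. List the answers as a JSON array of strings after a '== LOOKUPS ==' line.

Apply in order:
  + 128.0.0.0/5 (H5) depth=5
  - 128.0.0.0/5 clear@5
  + 118.185.97.0/24 (H6) depth=24
  ? 80.31.128.2  path d0:-→d1:-→d2:-  best=no-route
  + 118.0.0.0/8 (H0) depth=8
  ? 118.185.97.0  path d0:-→d1:-→d2:-→d3:-→d4:-→d5:-→d6:-→d7:-→d8:H0→d9:-→d10:-→d11:-→d12:-→d13:-→d14:-→d15:-→d16:-→d17:-→d18:-→d19:-→d20:-→d21:-→d22:-→d23:-→d24:H6  best=H6
  ? 118.185.97.254  path d0:-→d1:-→d2:-→d3:-→d4:-→d5:-→d6:-→d7:-→d8:H0→d9:-→d10:-→d11:-→d12:-→d13:-→d14:-→d15:-→d16:-→d17:-→d18:-→d19:-→d20:-→d21:-→d22:-→d23:-→d24:H6  best=H6
  ? 118.185.97.0  path d0:-→d1:-→d2:-→d3:-→d4:-→d5:-→d6:-→d7:-→d8:H0→d9:-→d10:-→d11:-→d12:-→d13:-→d14:-→d15:-→d16:-→d17:-→d18:-→d19:-→d20:-→d21:-→d22:-→d23:-→d24:H6  best=H6
  ? 118.0.0.5  path d0:-→d1:-→d2:-→d3:-→d4:-→d5:-→d6:-→d7:-→d8:H0  best=H0
  ? 118.0.0.32  path d0:-→d1:-→d2:-→d3:-→d4:-→d5:-→d6:-→d7:-→d8:H0  best=H0
  + 130.189.16.0/20 (H3) depth=20
  + 79.54.0.0/16 (H4) depth=16
  - 118.0.0.0/8 clear@8
  - 130.189.16.0/20 clear@20
  + 0.0.0.0/0 (H0) depth=0
  + 130.189.16.0/20 (H0) depth=20
  + 79.48.0.0/12 (H0) depth=12
  + 0.0.0.0/0 (H3) depth=0
  ? 79.54.0.0  path d0:H3→d1:-→d2:-→d3:-→d4:-→d5:-→d6:-→d7:-→d8:-→d9:-→d10:-→d11:-→d12:H0→d13:-→d14:-→d15:-→d16:H4  best=H4
  ? 79.48.0.2  path d0:H3→d1:-→d2:-→d3:-→d4:-→d5:-→d6:-→d7:-→d8:-→d9:-→d10:-→d11:-→d12:H0→d13:-  best=H0
  - 0.0.0.0/0 clear@0
  ? 79.54.0.112  path d0:-→d1:-→d2:-→d3:-→d4:-→d5:-→d6:-→d7:-→d8:-→d9:-→d10:-→d11:-→d12:H0→d13:-→d14:-→d15:-→d16:H4  best=H4
  + 0.0.0.0/0 (H3) depth=0
  ? 79.48.0.0  path d0:H3→d1:-→d2:-→d3:-→d4:-→d5:-→d6:-→d7:-→d8:-→d9:-→d10:-→d11:-→d12:H0→d13:-  best=H0
  ? 79.54.0.14  path d0:H3→d1:-→d2:-→d3:-→d4:-→d5:-→d6:-→d7:-→d8:-→d9:-→d10:-→d11:-→d12:H0→d13:-→d14:-→d15:-→d16:H4  best=H4

== LOOKUPS ==
["no-route","H6","H6","H6","H0","H0","H4","H0","H4","H0","H4"]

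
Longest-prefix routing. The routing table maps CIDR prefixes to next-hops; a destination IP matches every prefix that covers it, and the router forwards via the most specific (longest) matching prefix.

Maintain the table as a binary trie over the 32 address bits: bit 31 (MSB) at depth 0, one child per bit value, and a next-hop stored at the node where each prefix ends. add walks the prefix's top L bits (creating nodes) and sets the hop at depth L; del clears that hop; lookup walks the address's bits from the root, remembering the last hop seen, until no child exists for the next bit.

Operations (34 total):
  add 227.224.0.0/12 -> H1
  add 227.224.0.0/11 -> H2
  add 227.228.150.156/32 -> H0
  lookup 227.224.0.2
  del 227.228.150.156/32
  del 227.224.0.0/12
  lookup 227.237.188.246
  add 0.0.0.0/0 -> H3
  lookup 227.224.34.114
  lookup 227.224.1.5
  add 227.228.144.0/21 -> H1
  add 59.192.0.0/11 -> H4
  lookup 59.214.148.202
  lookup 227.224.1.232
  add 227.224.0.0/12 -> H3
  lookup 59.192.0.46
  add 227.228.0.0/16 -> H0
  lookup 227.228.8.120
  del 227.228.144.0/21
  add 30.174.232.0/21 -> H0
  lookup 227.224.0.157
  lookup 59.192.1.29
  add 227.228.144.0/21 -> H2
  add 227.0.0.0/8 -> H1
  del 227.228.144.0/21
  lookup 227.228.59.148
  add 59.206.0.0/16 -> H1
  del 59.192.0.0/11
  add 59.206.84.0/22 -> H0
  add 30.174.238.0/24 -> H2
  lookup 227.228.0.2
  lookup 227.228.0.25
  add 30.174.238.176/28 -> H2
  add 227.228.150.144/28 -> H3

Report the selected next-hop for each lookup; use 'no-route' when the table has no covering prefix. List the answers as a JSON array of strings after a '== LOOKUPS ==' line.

Apply in order:
  add 227.224.0.0/12 -> H1 at depth 12
  add 227.224.0.0/11 -> H2 at depth 11
  add 227.228.150.156/32 -> H0 at depth 32
  Q 227.224.0.2: descend 1110001111100 ; hops seen [H2,H1] ; pick H1
  del 227.228.150.156/32 (clear depth 32)
  del 227.224.0.0/12 (clear depth 12)
  Q 227.237.188.246: descend 111000111110 ; hops seen [H2] ; pick H2
  add 0.0.0.0/0 -> H3 at depth 0
  Q 227.224.34.114: descend 1110001111100 ; hops seen [H3,H2] ; pick H2
  Q 227.224.1.5: descend 1110001111100 ; hops seen [H3,H2] ; pick H2
  add 227.228.144.0/21 -> H1 at depth 21
  add 59.192.0.0/11 -> H4 at depth 11
  Q 59.214.148.202: descend 00111011110 ; hops seen [H3,H4] ; pick H4
  Q 227.224.1.232: descend 1110001111100 ; hops seen [H3,H2] ; pick H2
  add 227.224.0.0/12 -> H3 at depth 12
  Q 59.192.0.46: descend 00111011110 ; hops seen [H3,H4] ; pick H4
  add 227.228.0.0/16 -> H0 at depth 16
  Q 227.228.8.120: descend 1110001111100100 ; hops seen [H3,H2,H3,H0] ; pick H0
  del 227.228.144.0/21 (clear depth 21)
  add 30.174.232.0/21 -> H0 at depth 21
  Q 227.224.0.157: descend 1110001111100 ; hops seen [H3,H2,H3] ; pick H3
  Q 59.192.1.29: descend 00111011110 ; hops seen [H3,H4] ; pick H4
  add 227.228.144.0/21 -> H2 at depth 21
  add 227.0.0.0/8 -> H1 at depth 8
  del 227.228.144.0/21 (clear depth 21)
  Q 227.228.59.148: descend 1110001111100100 ; hops seen [H3,H1,H2,H3,H0] ; pick H0
  add 59.206.0.0/16 -> H1 at depth 16
  del 59.192.0.0/11 (clear depth 11)
  add 59.206.84.0/22 -> H0 at depth 22
  add 30.174.238.0/24 -> H2 at depth 24
  Q 227.228.0.2: descend 1110001111100100 ; hops seen [H3,H1,H2,H3,H0] ; pick H0
  Q 227.228.0.25: descend 1110001111100100 ; hops seen [H3,H1,H2,H3,H0] ; pick H0
  add 30.174.238.176/28 -> H2 at depth 28
  add 227.228.150.144/28 -> H3 at depth 28

== LOOKUPS ==
["H1","H2","H2","H2","H4","H2","H4","H0","H3","H4","H0","H0","H0"]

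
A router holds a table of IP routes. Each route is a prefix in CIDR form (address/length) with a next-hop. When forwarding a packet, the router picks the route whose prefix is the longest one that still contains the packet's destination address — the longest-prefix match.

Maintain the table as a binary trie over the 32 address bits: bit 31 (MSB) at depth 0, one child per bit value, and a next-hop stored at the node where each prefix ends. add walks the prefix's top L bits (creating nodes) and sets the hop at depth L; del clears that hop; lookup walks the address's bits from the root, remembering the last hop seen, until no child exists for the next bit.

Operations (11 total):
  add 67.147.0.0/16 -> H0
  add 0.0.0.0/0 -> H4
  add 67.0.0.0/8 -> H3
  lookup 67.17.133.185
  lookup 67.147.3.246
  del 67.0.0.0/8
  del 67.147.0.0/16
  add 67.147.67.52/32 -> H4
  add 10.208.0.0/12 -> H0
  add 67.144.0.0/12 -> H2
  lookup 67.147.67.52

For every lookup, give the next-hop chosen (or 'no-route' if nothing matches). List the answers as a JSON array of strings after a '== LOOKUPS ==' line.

Trace:
  + 67.147.0.0/16 (H0) depth=16
  + 0.0.0.0/0 (H4) depth=0
  + 67.0.0.0/8 (H3) depth=8
  ? 67.17.133.185  path d0:H4→d1:-→d2:-→d3:-→d4:-→d5:-→d6:-→d7:-→d8:H3  best=H3
  ? 67.147.3.246  path d0:H4→d1:-→d2:-→d3:-→d4:-→d5:-→d6:-→d7:-→d8:H3→d9:-→d10:-→d11:-→d12:-→d13:-→d14:-→d15:-→d16:H0  best=H0
  del 67.0.0.0/8 (clear depth 8)
  del 67.147.0.0/16 (clear depth 16)
  + 67.147.67.52/32 (H4) depth=32
  + 10.208.0.0/12 (H0) depth=12
  + 67.144.0.0/12 (H2) depth=12
  ? 67.147.67.52  path d0:H4→d1:-→d2:-→d3:-→d4:-→d5:-→d6:-→d7:-→d8:-→d9:-→d10:-→d11:-→d12:H2→d13:-→d14:-→d15:-→d16:-→d17:-→d18:-→d19:-→d20:-→d21:-→d22:-→d23:-→d24:-→d25:-→d26:-→d27:-→d28:-→d29:-→d30:-→d31:-→d32:H4  best=H4

== LOOKUPS ==
["H3","H0","H4"]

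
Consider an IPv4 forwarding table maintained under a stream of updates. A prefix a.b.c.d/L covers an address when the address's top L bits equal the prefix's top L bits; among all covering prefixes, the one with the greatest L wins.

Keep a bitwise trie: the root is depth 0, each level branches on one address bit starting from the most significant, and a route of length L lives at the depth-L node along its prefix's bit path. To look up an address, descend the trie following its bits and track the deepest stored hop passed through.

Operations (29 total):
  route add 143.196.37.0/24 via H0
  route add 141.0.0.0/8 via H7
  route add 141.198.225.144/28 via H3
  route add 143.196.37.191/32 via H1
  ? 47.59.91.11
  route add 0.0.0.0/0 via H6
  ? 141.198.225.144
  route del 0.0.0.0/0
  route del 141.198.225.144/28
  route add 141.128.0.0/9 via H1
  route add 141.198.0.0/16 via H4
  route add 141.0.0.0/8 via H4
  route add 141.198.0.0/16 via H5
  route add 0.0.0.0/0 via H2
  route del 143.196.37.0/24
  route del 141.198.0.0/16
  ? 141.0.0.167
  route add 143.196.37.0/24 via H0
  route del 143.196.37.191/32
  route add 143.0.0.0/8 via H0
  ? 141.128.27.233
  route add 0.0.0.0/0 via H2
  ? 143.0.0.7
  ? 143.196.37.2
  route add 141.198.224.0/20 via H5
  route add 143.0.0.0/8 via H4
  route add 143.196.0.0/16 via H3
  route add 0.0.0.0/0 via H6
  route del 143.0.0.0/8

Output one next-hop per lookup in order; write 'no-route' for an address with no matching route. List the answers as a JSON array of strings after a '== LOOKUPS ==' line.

Trace:
  add 143.196.37.0/24 -> H0 at depth 24
  add 141.0.0.0/8 -> H7 at depth 8
  add 141.198.225.144/28 -> H3 at depth 28
  add 143.196.37.191/32 -> H1 at depth 32
  ? 47.59.91.11  path d0:-  best=no-route
  add 0.0.0.0/0 -> H6 at depth 0
  ? 141.198.225.144  path d0:H6→d1:-→d2:-→d3:-→d4:-→d5:-→d6:-→d7:-→d8:H7→d9:-→d10:-→d11:-→d12:-→d13:-→d14:-→d15:-→d16:-→d17:-→d18:-→d19:-→d20:-→d21:-→d22:-→d23:-→d24:-→d25:-→d26:-→d27:-→d28:H3  best=H3
  del 0.0.0.0/0 (clear depth 0)
  del 141.198.225.144/28 (clear depth 28)
  add 141.128.0.0/9 -> H1 at depth 9
  add 141.198.0.0/16 -> H4 at depth 16
  add 141.0.0.0/8 -> H4 at depth 8
  add 141.198.0.0/16 -> H5 at depth 16
  add 0.0.0.0/0 -> H2 at depth 0
  del 143.196.37.0/24 (clear depth 24)
  del 141.198.0.0/16 (clear depth 16)
  ? 141.0.0.167  path d0:H2→d1:-→d2:-→d3:-→d4:-→d5:-→d6:-→d7:-→d8:H4  best=H4
  add 143.196.37.0/24 -> H0 at depth 24
  del 143.196.37.191/32 (clear depth 32)
  add 143.0.0.0/8 -> H0 at depth 8
  ? 141.128.27.233  path d0:H2→d1:-→d2:-→d3:-→d4:-→d5:-→d6:-→d7:-→d8:H4→d9:H1  best=H1
  add 0.0.0.0/0 -> H2 at depth 0
  ? 143.0.0.7  path d0:H2→d1:-→d2:-→d3:-→d4:-→d5:-→d6:-→d7:-→d8:H0  best=H0
  ? 143.196.37.2  path d0:H2→d1:-→d2:-→d3:-→d4:-→d5:-→d6:-→d7:-→d8:H0→d9:-→d10:-→d11:-→d12:-→d13:-→d14:-→d15:-→d16:-→d17:-→d18:-→d19:-→d20:-→d21:-→d22:-→d23:-→d24:H0  best=H0
  add 141.198.224.0/20 -> H5 at depth 20
  add 143.0.0.0/8 -> H4 at depth 8
  add 143.196.0.0/16 -> H3 at depth 16
  add 0.0.0.0/0 -> H6 at depth 0
  del 143.0.0.0/8 (clear depth 8)

== LOOKUPS ==
["no-route","H3","H4","H1","H0","H0"]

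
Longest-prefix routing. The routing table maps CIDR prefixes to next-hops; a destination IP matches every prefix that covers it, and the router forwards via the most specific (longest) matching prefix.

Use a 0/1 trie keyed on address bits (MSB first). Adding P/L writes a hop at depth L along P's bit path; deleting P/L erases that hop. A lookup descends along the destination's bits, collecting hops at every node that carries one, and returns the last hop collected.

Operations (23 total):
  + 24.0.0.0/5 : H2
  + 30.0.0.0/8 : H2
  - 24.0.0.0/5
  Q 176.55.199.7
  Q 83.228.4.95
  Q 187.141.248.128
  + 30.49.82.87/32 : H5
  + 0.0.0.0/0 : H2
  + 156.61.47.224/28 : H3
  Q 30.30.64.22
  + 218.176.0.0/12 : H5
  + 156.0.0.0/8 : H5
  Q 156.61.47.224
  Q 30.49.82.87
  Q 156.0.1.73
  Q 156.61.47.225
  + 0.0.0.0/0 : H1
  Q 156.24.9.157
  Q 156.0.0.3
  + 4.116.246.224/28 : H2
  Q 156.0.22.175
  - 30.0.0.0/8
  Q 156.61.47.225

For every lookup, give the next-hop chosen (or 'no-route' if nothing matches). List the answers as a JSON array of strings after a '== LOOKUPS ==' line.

Trace:
  add 24.0.0.0/5 -> H2 at depth 5
  add 30.0.0.0/8 -> H2 at depth 8
  del 24.0.0.0/5 (clear depth 5)
  Q 176.55.199.7: descend ε ; hops seen [∅] ; pick no-route
  Q 83.228.4.95: descend 0 ; hops seen [∅] ; pick no-route
  Q 187.141.248.128: descend ε ; hops seen [∅] ; pick no-route
  add 30.49.82.87/32 -> H5 at depth 32
  add 0.0.0.0/0 -> H2 at depth 0
  add 156.61.47.224/28 -> H3 at depth 28
  Q 30.30.64.22: descend 0001111000 ; hops seen [H2,H2] ; pick H2
  add 218.176.0.0/12 -> H5 at depth 12
  add 156.0.0.0/8 -> H5 at depth 8
  Q 156.61.47.224: descend 1001110000111101001011111110 ; hops seen [H2,H5,H3] ; pick H3
  Q 30.49.82.87: descend 00011110001100010101001001010111 ; hops seen [H2,H2,H5] ; pick H5
  Q 156.0.1.73: descend 1001110000 ; hops seen [H2,H5] ; pick H5
  Q 156.61.47.225: descend 1001110000111101001011111110 ; hops seen [H2,H5,H3] ; pick H3
  add 0.0.0.0/0 -> H1 at depth 0
  Q 156.24.9.157: descend 1001110000 ; hops seen [H1,H5] ; pick H5
  Q 156.0.0.3: descend 1001110000 ; hops seen [H1,H5] ; pick H5
  add 4.116.246.224/28 -> H2 at depth 28
  Q 156.0.22.175: descend 1001110000 ; hops seen [H1,H5] ; pick H5
  del 30.0.0.0/8 (clear depth 8)
  Q 156.61.47.225: descend 1001110000111101001011111110 ; hops seen [H1,H5,H3] ; pick H3

== LOOKUPS ==
["no-route","no-route","no-route","H2","H3","H5","H5","H3","H5","H5","H5","H3"]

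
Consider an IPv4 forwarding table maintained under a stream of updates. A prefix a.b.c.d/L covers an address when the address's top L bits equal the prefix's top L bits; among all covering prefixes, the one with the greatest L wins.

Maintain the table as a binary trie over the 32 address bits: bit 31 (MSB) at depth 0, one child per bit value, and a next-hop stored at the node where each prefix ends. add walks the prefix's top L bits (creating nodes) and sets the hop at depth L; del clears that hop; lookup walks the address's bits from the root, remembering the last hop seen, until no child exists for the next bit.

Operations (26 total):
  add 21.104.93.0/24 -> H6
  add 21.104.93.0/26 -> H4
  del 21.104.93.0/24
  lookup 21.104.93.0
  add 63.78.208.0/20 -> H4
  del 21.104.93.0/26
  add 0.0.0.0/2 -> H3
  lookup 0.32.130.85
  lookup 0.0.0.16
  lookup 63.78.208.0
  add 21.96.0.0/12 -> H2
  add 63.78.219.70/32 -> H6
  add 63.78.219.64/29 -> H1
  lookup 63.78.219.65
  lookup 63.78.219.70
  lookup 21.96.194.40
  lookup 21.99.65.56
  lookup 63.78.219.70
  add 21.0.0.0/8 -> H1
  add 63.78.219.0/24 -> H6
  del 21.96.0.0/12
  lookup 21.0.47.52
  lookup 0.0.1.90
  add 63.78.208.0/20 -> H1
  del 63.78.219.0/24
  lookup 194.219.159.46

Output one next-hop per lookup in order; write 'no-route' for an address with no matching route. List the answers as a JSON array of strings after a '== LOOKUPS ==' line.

Trace:
  add 21.104.93.0/24 -> H6 at depth 24
  add 21.104.93.0/26 -> H4 at depth 26
  - 21.104.93.0/24 clear@24
  Q 21.104.93.0: descend 00010101011010000101110100 ; hops seen [H4] ; pick H4
  add 63.78.208.0/20 -> H4 at depth 20
  - 21.104.93.0/26 clear@26
  add 0.0.0.0/2 -> H3 at depth 2
  Q 0.32.130.85: descend 000 ; hops seen [H3] ; pick H3
  Q 0.0.0.16: descend 000 ; hops seen [H3] ; pick H3
  Q 63.78.208.0: descend 00111111010011101101 ; hops seen [H3,H4] ; pick H4
  add 21.96.0.0/12 -> H2 at depth 12
  add 63.78.219.70/32 -> H6 at depth 32
  add 63.78.219.64/29 -> H1 at depth 29
  Q 63.78.219.65: descend 00111111010011101101101101000 ; hops seen [H3,H4,H1] ; pick H1
  Q 63.78.219.70: descend 00111111010011101101101101000110 ; hops seen [H3,H4,H1,H6] ; pick H6
  Q 21.96.194.40: descend 000101010110 ; hops seen [H3,H2] ; pick H2
  Q 21.99.65.56: descend 000101010110 ; hops seen [H3,H2] ; pick H2
  Q 63.78.219.70: descend 00111111010011101101101101000110 ; hops seen [H3,H4,H1,H6] ; pick H6
  add 21.0.0.0/8 -> H1 at depth 8
  add 63.78.219.0/24 -> H6 at depth 24
  - 21.96.0.0/12 clear@12
  Q 21.0.47.52: descend 000101010 ; hops seen [H3,H1] ; pick H1
  Q 0.0.1.90: descend 000 ; hops seen [H3] ; pick H3
  add 63.78.208.0/20 -> H1 at depth 20
  - 63.78.219.0/24 clear@24
  Q 194.219.159.46: descend ε ; hops seen [∅] ; pick no-route

== LOOKUPS ==
["H4","H3","H3","H4","H1","H6","H2","H2","H6","H1","H3","no-route"]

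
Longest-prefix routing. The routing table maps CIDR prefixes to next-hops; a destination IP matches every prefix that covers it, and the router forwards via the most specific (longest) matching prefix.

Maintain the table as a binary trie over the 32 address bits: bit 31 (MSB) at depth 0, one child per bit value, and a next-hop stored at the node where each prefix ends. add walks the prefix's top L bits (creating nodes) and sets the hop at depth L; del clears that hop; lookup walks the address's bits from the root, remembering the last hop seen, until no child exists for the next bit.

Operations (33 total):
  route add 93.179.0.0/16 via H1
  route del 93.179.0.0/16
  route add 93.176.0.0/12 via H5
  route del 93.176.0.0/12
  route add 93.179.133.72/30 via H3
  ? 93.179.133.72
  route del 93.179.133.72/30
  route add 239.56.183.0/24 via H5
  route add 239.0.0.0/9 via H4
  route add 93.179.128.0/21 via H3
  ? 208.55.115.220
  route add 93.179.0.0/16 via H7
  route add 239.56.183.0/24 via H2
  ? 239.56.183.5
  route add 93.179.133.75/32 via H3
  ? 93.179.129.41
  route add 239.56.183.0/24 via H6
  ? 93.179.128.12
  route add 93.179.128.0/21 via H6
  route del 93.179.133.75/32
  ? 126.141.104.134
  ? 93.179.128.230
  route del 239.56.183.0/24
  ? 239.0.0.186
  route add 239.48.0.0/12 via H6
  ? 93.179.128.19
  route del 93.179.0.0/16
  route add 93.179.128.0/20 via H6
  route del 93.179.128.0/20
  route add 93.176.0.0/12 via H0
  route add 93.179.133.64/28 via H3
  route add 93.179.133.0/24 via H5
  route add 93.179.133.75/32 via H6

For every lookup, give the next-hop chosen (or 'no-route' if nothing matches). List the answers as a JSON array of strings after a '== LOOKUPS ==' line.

Trace:
  add 93.179.0.0/16 -> H1 at depth 16
  - 93.179.0.0/16 clear@16
  add 93.176.0.0/12 -> H5 at depth 12
  - 93.176.0.0/12 clear@12
  add 93.179.133.72/30 -> H3 at depth 30
  lookup 93.179.133.72: bits 010111011011001110000101010010 walk d0:-→d1:-→d2:-→d3:-→d4:-→d5:-→d6:-→d7:-→d8:-→d9:-→d10:-→d11:-→d12:-→d13:-→d14:-→d15:-→d16:-→d17:-→d18:-→d19:-→d20:-→d21:-→d22:-→d23:-→d24:-→d25:-→d26:-→d27:-→d28:-→d29:-→d30:H3 -> H3
  - 93.179.133.72/30 clear@30
  add 239.56.183.0/24 -> H5 at depth 24
  add 239.0.0.0/9 -> H4 at depth 9
  add 93.179.128.0/21 -> H3 at depth 21
  lookup 208.55.115.220: bits 11 walk d0:-→d1:-→d2:- -> no-route
  add 93.179.0.0/16 -> H7 at depth 16
  add 239.56.183.0/24 -> H2 at depth 24
  lookup 239.56.183.5: bits 111011110011100010110111 walk d0:-→d1:-→d2:-→d3:-→d4:-→d5:-→d6:-→d7:-→d8:-→d9:H4→d10:-→d11:-→d12:-→d13:-→d14:-→d15:-→d16:-→d17:-→d18:-→d19:-→d20:-→d21:-→d22:-→d23:-→d24:H2 -> H2
  add 93.179.133.75/32 -> H3 at depth 32
  lookup 93.179.129.41: bits 010111011011001110000 walk d0:-→d1:-→d2:-→d3:-→d4:-→d5:-→d6:-→d7:-→d8:-→d9:-→d10:-→d11:-→d12:-→d13:-→d14:-→d15:-→d16:H7→d17:-→d18:-→d19:-→d20:-→d21:H3 -> H3
  add 239.56.183.0/24 -> H6 at depth 24
  lookup 93.179.128.12: bits 010111011011001110000 walk d0:-→d1:-→d2:-→d3:-→d4:-→d5:-→d6:-→d7:-→d8:-→d9:-→d10:-→d11:-→d12:-→d13:-→d14:-→d15:-→d16:H7→d17:-→d18:-→d19:-→d20:-→d21:H3 -> H3
  add 93.179.128.0/21 -> H6 at depth 21
  - 93.179.133.75/32 clear@32
  lookup 126.141.104.134: bits 01 walk d0:-→d1:-→d2:- -> no-route
  lookup 93.179.128.230: bits 010111011011001110000 walk d0:-→d1:-→d2:-→d3:-→d4:-→d5:-→d6:-→d7:-→d8:-→d9:-→d10:-→d11:-→d12:-→d13:-→d14:-→d15:-→d16:H7→d17:-→d18:-→d19:-→d20:-→d21:H6 -> H6
  - 239.56.183.0/24 clear@24
  lookup 239.0.0.186: bits 1110111100 walk d0:-→d1:-→d2:-→d3:-→d4:-→d5:-→d6:-→d7:-→d8:-→d9:H4→d10:- -> H4
  add 239.48.0.0/12 -> H6 at depth 12
  lookup 93.179.128.19: bits 010111011011001110000 walk d0:-→d1:-→d2:-→d3:-→d4:-→d5:-→d6:-→d7:-→d8:-→d9:-→d10:-→d11:-→d12:-→d13:-→d14:-→d15:-→d16:H7→d17:-→d18:-→d19:-→d20:-→d21:H6 -> H6
  - 93.179.0.0/16 clear@16
  add 93.179.128.0/20 -> H6 at depth 20
  - 93.179.128.0/20 clear@20
  add 93.176.0.0/12 -> H0 at depth 12
  add 93.179.133.64/28 -> H3 at depth 28
  add 93.179.133.0/24 -> H5 at depth 24
  add 93.179.133.75/32 -> H6 at depth 32

== LOOKUPS ==
["H3","no-route","H2","H3","H3","no-route","H6","H4","H6"]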